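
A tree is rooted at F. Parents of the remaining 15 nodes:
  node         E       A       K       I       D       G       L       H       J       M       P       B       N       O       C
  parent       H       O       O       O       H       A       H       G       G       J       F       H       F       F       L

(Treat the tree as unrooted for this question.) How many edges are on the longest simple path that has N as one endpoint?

A farthest node from N is C.
The path N – F – O – A – G – H – L – C has 7 edges.

7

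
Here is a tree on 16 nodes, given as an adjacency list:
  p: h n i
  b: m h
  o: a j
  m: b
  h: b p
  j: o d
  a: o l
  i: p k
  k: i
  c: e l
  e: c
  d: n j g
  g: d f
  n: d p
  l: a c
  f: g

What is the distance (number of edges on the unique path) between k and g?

Walking from k: k–i–p–n–d–g. Length 5.

5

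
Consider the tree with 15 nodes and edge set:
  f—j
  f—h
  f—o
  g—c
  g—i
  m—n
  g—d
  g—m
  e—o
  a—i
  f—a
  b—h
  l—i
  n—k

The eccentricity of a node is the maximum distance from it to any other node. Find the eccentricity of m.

Distances from m peak at 6, attained at b (e also at distance 6).
m–g–i–a–f–h–b

6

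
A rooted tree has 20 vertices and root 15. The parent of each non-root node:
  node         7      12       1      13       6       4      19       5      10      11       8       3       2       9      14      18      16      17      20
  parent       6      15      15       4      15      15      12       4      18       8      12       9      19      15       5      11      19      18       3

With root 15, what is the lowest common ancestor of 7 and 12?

15

Ancestors of 7 (toward the root): 7, 6, 15.
Ancestors of 12: 12, 15.
The deepest node appearing in both lists is 15.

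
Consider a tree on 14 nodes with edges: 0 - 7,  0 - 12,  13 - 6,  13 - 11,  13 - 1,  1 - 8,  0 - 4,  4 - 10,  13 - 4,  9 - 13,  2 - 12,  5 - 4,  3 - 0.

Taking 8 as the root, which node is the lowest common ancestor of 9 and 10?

13

Path 9→root: 9 13 1 8; path 10→root: 10 4 13 1 8.
First common node: 13.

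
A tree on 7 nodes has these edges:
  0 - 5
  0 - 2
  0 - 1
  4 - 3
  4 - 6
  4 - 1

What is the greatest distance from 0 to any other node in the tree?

Distances from 0 peak at 3, attained at 6 (3 also at distance 3).
0–1–4–6

3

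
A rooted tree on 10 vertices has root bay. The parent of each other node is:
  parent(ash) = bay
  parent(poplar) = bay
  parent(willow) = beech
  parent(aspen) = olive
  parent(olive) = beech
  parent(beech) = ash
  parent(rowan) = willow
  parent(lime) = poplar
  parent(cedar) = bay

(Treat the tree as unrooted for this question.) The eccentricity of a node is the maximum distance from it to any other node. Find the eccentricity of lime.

A farthest node from lime is rowan (aspen also at distance 6).
The path lime-poplar-bay-ash-beech-willow-rowan has 6 edges.

6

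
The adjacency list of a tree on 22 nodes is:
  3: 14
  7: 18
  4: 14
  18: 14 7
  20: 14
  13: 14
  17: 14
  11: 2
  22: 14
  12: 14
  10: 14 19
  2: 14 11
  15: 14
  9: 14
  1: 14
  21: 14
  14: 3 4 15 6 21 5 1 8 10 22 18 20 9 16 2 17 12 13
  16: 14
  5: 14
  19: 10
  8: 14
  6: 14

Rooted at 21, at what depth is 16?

Climbing from 16 to the root: 16 → 14 → 21. That's 2 steps.

2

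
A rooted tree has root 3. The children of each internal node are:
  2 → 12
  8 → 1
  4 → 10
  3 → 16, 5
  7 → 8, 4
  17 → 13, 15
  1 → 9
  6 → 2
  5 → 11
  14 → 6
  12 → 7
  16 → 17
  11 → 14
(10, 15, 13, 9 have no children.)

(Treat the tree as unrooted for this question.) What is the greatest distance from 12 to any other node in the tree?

A farthest node from 12 is 15 (13 also at distance 9).
The path 12–2–6–14–11–5–3–16–17–15 has 9 edges.

9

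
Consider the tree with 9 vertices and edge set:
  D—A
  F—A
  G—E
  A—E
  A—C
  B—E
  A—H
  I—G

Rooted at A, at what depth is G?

2

Path from A to G: A – E – G, which has 2 edges.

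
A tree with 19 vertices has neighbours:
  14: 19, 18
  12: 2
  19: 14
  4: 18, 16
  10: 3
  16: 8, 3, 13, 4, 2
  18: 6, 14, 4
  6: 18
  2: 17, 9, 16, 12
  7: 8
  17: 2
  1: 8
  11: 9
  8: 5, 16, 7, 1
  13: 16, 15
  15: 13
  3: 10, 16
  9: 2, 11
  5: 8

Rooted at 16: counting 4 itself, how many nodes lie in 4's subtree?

5

4's subtree: {4, 18, 14, 6, 19}, size 5.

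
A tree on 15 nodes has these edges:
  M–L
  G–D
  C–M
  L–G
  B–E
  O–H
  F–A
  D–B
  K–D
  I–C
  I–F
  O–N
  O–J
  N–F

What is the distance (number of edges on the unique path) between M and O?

M – C – I – F – N – O: 5 edges.

5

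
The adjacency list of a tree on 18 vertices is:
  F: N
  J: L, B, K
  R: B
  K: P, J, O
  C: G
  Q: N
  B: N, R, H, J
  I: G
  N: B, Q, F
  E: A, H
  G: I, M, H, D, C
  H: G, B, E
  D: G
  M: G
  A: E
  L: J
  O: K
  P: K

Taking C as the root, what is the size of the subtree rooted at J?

5

The subtree rooted at J contains: J, K, L, O, P — 5 nodes.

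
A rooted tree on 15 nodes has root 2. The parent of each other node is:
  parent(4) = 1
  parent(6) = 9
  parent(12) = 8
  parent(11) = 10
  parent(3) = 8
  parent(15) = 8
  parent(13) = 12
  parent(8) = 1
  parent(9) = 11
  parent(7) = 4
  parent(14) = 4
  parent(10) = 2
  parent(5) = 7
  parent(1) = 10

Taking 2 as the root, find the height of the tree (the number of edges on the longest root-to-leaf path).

5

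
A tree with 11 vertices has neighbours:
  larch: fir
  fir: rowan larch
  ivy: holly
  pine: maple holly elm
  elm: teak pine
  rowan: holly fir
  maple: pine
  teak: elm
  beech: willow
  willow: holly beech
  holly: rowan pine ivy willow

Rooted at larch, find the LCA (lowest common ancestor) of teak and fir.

fir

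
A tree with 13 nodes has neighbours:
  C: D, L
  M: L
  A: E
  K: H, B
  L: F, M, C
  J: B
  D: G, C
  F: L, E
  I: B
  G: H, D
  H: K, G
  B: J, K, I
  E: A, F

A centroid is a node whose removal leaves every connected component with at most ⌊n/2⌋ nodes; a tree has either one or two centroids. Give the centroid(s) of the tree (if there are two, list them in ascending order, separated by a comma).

Removing D splits the tree into components of sizes 6, 6; the largest is 6 ≤ ⌊13/2⌋ = 6.
Every other node leaves some component of size > 6, so the centroid is unique.

D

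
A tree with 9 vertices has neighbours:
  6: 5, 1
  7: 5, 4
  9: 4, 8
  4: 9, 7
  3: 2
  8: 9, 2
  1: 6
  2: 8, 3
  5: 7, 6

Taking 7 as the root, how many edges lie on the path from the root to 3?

5

Climbing from 3 to the root: 3–2–8–9–4–7. That's 5 steps.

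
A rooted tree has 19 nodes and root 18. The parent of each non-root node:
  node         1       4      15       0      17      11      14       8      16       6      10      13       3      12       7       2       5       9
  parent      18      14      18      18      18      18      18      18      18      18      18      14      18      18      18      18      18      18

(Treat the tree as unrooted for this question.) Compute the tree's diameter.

A longest path is 4 - 14 - 18 - 11, with 3 edges.

3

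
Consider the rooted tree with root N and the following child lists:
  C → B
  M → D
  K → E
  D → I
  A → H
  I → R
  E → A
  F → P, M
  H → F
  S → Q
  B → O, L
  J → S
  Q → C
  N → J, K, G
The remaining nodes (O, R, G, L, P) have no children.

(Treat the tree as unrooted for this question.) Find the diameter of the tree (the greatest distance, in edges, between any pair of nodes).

BFS from R reaches O last, at distance 15; BFS from O confirms no node is farther.
Path: R–I–D–M–F–H–A–E–K–N–J–S–Q–C–B–O.

15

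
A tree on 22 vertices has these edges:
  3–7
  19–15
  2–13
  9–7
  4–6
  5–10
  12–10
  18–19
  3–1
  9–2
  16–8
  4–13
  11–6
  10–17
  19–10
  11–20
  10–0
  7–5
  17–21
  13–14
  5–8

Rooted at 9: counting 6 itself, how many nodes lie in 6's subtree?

Descendants of 6 (including itself): 6, 11, 20. That's 3.

3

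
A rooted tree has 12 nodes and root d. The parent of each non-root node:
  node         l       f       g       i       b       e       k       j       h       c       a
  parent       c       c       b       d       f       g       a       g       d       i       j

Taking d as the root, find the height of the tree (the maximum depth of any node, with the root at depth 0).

A deepest node is k, reached by d – i – c – f – b – g – j – a – k.
That path has 8 edges, so the height is 8.

8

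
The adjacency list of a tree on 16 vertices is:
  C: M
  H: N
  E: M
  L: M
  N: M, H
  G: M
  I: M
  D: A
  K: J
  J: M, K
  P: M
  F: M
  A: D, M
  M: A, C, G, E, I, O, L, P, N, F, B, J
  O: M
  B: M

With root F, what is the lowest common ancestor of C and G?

C's ancestor chain is C, M, F and G's is G, M, F; they first meet at M.

M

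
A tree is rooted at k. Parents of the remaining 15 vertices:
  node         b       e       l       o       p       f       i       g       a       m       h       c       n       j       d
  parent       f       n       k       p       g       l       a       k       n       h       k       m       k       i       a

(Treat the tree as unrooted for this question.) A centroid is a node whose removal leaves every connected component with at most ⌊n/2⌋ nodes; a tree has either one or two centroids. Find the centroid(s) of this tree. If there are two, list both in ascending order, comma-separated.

If k is removed the pieces have sizes 6, 3, 3, 3, all ≤ ⌊16/2⌋ = 8.
Every other node leaves some component of size > 8, so the centroid is unique.

k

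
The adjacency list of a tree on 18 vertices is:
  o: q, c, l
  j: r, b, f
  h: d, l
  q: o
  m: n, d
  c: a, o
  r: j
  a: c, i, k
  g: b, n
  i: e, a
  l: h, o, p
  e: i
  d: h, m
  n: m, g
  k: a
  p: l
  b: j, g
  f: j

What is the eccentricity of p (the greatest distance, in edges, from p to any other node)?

Distances from p peak at 9, attained at r (f also at distance 9).
p – l – h – d – m – n – g – b – j – r

9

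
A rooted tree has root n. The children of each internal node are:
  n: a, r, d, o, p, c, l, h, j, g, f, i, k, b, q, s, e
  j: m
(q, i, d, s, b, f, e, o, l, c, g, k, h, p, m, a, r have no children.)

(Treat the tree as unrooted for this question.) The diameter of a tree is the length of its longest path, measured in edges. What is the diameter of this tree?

BFS from m reaches h last, at distance 3; BFS from h confirms no node is farther.
Path: m – j – n – h.

3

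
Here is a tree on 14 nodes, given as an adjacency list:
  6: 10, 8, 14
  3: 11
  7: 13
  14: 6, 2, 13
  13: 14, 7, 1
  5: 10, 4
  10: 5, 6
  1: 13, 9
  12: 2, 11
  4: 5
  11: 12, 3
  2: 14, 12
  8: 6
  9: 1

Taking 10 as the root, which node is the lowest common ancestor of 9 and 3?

14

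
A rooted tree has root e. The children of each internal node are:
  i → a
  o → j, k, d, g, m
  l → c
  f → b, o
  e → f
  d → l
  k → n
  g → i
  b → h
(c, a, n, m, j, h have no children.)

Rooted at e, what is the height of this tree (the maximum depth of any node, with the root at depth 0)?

5

A deepest node is a, reached by e – f – o – g – i – a.
That path has 5 edges, so the height is 5.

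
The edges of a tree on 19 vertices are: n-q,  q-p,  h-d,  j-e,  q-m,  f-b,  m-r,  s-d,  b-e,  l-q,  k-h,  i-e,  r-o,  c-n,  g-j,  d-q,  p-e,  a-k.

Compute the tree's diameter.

BFS from a reaches f last, at distance 8; BFS from f confirms no node is farther.
Path: a - k - h - d - q - p - e - b - f.

8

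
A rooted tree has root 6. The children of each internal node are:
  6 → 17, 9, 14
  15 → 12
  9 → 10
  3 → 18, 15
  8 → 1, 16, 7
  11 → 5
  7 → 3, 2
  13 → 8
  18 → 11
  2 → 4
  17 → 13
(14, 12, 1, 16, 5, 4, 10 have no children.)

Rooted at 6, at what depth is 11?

7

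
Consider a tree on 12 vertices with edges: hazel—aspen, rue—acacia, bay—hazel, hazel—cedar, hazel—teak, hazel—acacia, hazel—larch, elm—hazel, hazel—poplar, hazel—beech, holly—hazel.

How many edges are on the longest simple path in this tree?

BFS from rue reaches larch last, at distance 3; BFS from larch confirms no node is farther.
Path: rue–acacia–hazel–larch.

3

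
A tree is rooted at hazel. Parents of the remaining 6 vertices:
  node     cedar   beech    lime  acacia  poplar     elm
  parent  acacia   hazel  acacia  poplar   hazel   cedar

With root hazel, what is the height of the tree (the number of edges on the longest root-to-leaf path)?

elm sits deepest: hazel – poplar – acacia – cedar – elm — 4 edges from the root.

4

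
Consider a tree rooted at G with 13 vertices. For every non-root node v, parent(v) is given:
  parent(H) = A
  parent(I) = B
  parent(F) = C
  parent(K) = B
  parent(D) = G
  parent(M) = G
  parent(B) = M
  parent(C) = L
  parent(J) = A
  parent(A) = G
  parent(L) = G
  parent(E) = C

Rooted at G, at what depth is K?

3

Climbing from K to the root: K – B – M – G. That's 3 steps.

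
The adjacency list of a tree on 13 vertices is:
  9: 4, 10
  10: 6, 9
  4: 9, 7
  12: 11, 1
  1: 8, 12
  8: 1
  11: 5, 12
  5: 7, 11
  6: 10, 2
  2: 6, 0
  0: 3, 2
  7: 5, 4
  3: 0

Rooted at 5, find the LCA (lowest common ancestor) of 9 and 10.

9

Path 9→root: 9 4 7 5; path 10→root: 10 9 4 7 5.
First common node: 9.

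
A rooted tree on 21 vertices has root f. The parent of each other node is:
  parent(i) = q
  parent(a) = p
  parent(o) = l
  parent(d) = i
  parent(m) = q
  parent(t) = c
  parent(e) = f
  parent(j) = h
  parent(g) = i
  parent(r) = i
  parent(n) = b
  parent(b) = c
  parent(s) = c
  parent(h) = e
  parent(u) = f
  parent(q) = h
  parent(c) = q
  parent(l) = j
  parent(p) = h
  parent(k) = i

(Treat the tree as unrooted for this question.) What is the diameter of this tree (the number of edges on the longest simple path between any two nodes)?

7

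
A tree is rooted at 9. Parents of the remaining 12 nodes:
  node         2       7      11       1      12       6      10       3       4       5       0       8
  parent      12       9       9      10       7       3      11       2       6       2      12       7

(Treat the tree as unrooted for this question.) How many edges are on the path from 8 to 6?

5

8–7–12–2–3–6: 5 edges.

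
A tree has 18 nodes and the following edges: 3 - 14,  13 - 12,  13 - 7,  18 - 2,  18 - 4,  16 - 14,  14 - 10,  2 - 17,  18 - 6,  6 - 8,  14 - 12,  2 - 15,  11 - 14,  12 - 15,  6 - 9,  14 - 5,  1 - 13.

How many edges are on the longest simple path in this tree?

7

Starting from 7, a farthest node is 8 at distance 7.
One longest path: 7 – 13 – 12 – 15 – 2 – 18 – 6 – 8.
So the diameter is 7.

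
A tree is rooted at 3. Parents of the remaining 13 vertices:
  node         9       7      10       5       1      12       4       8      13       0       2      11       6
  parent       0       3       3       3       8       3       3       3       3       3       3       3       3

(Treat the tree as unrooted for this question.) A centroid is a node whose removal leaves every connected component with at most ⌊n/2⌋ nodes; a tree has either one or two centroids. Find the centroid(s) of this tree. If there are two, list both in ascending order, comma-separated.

Removing 3 splits the tree into components of sizes 2, 2, 1, 1, 1, 1, 1, 1, 1, 1, 1; the largest is 2 ≤ ⌊14/2⌋ = 7.
No neighbour of 3 does as well, so 3 is the unique centroid.

3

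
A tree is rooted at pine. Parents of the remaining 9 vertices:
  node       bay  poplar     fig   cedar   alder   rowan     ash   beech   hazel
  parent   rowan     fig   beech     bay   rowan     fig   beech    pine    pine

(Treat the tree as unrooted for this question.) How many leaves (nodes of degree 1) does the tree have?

5

The leaves are alder, ash, cedar, hazel, poplar.
That is 5 leaves.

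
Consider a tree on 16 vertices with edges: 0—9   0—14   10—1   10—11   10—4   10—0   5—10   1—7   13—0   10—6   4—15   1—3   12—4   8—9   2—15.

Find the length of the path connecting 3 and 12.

4

Walking from 3: 3 – 1 – 10 – 4 – 12. Length 4.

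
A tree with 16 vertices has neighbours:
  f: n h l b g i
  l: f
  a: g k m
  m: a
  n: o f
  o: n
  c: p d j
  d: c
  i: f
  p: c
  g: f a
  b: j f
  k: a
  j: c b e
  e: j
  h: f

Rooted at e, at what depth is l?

4

e → j → b → f → l — 4 edges.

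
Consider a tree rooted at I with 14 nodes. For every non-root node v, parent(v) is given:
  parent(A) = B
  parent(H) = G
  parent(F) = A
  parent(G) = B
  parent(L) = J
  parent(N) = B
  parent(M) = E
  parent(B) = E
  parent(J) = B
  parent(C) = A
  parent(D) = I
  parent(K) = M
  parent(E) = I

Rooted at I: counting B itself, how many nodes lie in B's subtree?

Descendants of B (including itself): B, A, N, J, G, C, F, L, H. That's 9.

9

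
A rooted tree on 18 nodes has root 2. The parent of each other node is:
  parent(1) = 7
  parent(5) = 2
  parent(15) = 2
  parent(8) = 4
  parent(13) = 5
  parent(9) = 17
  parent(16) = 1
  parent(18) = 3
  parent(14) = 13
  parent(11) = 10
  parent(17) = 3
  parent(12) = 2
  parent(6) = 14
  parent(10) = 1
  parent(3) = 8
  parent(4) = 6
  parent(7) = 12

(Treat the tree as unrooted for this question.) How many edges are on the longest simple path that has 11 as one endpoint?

14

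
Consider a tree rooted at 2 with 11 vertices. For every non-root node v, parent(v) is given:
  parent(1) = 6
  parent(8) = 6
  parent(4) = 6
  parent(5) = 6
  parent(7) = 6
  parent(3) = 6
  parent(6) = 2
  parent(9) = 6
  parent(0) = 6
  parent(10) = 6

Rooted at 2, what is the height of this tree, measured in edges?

2

The longest root-to-leaf path is 2–6–4 (2 edges).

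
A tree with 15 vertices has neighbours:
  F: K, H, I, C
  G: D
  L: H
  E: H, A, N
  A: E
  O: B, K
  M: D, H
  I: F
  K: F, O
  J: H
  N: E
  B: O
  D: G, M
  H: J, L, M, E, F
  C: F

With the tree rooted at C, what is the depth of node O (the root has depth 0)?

Climbing from O to the root: O – K – F – C. That's 3 steps.

3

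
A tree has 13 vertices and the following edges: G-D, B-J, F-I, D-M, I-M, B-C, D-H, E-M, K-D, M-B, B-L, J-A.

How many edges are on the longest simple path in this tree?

5

A longest path is A–J–B–M–D–K, with 5 edges.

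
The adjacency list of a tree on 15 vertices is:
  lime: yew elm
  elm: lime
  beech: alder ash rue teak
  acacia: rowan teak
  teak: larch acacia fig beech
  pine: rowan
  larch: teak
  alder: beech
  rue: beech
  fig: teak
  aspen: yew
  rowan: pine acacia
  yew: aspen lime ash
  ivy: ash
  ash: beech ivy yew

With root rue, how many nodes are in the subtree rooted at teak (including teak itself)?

6

teak's subtree: {teak, fig, acacia, larch, rowan, pine}, size 6.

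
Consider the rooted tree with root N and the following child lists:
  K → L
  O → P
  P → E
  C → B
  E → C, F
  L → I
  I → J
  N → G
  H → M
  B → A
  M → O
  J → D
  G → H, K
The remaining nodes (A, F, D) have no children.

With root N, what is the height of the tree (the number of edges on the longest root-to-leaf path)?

A deepest node is A, reached by N – G – H – M – O – P – E – C – B – A.
That path has 9 edges, so the height is 9.

9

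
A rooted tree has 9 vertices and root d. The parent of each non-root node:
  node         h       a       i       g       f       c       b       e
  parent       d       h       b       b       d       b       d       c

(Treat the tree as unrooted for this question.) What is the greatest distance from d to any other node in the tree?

3

A farthest node from d is e.
The path d–b–c–e has 3 edges.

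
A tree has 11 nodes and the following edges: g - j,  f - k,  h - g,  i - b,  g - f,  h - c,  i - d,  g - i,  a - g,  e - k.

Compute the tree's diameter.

5

BFS from e reaches c last, at distance 5; BFS from c confirms no node is farther.
Path: e-k-f-g-h-c.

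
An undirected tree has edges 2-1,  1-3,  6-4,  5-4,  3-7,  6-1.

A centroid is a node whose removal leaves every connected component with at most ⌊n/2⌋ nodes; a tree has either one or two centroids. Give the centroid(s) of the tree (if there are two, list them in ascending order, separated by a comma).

1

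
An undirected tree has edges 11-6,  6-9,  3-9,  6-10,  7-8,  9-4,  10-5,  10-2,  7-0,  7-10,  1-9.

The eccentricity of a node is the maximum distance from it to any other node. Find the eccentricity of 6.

3

The node farthest from 6 is 0 (8 also at distance 3), via 6 – 10 – 7 – 0 — 3 edges.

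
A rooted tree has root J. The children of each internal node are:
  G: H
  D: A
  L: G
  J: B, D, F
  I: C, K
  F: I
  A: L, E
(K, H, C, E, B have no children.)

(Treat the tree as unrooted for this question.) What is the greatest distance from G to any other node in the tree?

7

Distances from G peak at 7, attained at K (C also at distance 7).
G – L – A – D – J – F – I – K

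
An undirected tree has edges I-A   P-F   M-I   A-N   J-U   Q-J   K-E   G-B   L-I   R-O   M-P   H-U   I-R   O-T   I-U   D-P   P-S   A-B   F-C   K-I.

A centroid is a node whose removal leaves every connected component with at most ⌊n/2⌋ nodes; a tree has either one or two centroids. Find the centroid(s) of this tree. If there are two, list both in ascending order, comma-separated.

Removing I splits the tree into components of sizes 6, 4, 4, 3, 2, 1; the largest is 6 ≤ ⌊21/2⌋ = 10.
No neighbour of I does as well, so I is the unique centroid.

I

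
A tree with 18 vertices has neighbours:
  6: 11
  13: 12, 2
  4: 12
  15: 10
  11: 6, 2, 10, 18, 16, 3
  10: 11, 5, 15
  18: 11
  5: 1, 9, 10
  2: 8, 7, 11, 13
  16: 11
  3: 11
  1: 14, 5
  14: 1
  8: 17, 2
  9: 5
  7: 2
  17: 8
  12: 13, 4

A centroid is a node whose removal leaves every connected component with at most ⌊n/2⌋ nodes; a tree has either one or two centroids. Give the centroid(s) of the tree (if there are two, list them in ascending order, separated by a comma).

11

If 11 is removed the pieces have sizes 7, 6, 1, 1, 1, 1, all ≤ ⌊18/2⌋ = 9.
Every other node leaves some component of size > 9, so the centroid is unique.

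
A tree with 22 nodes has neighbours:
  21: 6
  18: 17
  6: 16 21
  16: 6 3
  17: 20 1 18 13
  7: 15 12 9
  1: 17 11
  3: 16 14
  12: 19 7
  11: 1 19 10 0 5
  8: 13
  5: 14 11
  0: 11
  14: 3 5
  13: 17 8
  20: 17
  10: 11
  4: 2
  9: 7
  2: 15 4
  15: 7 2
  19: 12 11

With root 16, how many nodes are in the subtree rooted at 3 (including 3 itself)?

19

3's subtree: {3, 14, 5, 11, 19, 10, 0, 1, 12, 17, 7, 18, 20, 13, 9, 15, 8, 2, 4}, size 19.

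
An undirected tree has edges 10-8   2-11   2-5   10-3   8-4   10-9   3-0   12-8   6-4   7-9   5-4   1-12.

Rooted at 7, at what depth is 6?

7 – 9 – 10 – 8 – 4 – 6 — 5 edges.

5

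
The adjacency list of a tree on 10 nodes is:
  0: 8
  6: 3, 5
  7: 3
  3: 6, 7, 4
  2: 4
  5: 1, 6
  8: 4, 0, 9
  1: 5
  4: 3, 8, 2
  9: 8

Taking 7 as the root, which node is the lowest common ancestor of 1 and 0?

3

Path 1→root: 1 5 6 3 7; path 0→root: 0 8 4 3 7.
First common node: 3.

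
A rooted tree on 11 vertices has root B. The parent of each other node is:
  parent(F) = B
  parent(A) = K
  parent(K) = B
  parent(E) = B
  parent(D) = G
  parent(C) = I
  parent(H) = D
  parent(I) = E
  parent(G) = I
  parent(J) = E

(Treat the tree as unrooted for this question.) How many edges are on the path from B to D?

4

B – E – I – G – D: 4 edges.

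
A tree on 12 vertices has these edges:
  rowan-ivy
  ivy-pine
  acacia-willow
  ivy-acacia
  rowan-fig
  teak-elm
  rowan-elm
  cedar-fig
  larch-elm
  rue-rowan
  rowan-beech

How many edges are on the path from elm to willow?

4

elm - rowan - ivy - acacia - willow: 4 edges.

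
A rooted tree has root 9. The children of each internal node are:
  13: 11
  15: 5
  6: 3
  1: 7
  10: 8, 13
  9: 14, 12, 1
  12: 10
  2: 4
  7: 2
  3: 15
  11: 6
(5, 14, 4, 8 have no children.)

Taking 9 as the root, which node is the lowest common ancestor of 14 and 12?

Ancestors of 14 (toward the root): 14, 9.
Ancestors of 12: 12, 9.
The deepest node appearing in both lists is 9.

9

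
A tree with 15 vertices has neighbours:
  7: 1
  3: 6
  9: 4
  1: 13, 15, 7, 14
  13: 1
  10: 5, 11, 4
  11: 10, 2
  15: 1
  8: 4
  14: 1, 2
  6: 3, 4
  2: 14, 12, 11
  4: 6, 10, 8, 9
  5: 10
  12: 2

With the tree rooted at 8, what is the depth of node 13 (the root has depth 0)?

8 – 4 – 10 – 11 – 2 – 14 – 1 – 13 — 7 edges.

7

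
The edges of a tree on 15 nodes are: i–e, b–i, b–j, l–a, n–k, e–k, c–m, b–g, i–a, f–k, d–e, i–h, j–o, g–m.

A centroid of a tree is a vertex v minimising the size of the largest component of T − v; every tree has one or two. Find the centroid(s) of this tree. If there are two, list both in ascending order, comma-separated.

If i is removed the pieces have sizes 6, 5, 2, 1, all ≤ ⌊15/2⌋ = 7.
Every other node leaves some component of size > 7, so the centroid is unique.

i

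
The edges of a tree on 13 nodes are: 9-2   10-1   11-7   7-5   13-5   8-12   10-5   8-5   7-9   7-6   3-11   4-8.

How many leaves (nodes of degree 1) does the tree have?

Exactly 7 nodes have a single neighbour: 1, 2, 3, 4, 6, 12, 13.

7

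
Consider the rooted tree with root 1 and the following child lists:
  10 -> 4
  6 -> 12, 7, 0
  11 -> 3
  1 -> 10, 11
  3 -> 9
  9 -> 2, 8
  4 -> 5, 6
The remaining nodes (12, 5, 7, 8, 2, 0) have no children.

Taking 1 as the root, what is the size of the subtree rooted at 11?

5

Descendants of 11 (including itself): 11, 3, 9, 8, 2. That's 5.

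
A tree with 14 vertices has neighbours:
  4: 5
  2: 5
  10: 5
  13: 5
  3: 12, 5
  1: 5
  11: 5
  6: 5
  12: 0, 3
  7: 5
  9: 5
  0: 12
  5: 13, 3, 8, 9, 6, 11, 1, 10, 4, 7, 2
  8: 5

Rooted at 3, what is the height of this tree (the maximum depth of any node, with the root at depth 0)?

2

A deepest node is 6, reached by 3 → 5 → 6.
That path has 2 edges, so the height is 2.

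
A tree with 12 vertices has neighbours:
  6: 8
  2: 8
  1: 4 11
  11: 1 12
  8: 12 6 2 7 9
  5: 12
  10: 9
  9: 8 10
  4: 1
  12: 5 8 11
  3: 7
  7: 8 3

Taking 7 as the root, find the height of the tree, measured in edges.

A deepest node is 4, reached by 7 → 8 → 12 → 11 → 1 → 4.
That path has 5 edges, so the height is 5.

5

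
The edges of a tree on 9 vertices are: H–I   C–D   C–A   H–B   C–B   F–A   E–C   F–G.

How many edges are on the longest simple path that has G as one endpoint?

A farthest node from G is I.
The path G–F–A–C–B–H–I has 6 edges.

6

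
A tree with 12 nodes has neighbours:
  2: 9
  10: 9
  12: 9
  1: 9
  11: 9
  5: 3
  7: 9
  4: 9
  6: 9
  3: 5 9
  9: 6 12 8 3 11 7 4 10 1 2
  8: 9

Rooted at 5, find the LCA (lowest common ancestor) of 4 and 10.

9

Ancestors of 4 (toward the root): 4, 9, 3, 5.
Ancestors of 10: 10, 9, 3, 5.
The deepest node appearing in both lists is 9.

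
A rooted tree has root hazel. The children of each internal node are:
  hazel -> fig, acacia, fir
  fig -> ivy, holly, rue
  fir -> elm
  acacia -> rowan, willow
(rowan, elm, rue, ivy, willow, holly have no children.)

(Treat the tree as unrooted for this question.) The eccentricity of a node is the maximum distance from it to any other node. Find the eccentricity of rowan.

A farthest node from rowan is ivy (rue, holly, elm also at distance 4).
The path rowan–acacia–hazel–fig–ivy has 4 edges.

4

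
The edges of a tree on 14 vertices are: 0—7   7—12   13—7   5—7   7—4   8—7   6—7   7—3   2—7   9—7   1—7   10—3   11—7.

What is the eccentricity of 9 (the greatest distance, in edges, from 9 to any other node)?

Distances from 9 peak at 3, attained at 10.
9 – 7 – 3 – 10

3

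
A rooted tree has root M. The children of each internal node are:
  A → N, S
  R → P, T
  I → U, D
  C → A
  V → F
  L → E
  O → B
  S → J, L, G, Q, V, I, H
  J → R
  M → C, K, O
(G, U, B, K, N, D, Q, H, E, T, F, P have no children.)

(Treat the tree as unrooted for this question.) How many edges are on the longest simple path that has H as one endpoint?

6

Distances from H peak at 6, attained at B.
H–S–A–C–M–O–B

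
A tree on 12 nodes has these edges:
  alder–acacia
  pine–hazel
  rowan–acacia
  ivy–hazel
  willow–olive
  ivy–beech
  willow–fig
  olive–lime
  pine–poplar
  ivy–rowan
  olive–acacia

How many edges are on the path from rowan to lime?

Walking from rowan: rowan - acacia - olive - lime. Length 3.

3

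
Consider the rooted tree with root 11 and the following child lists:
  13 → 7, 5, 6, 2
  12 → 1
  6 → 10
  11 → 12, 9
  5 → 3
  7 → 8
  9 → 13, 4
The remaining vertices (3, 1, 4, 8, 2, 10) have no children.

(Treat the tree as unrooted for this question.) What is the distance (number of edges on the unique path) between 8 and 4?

4

8 – 7 – 13 – 9 – 4: 4 edges.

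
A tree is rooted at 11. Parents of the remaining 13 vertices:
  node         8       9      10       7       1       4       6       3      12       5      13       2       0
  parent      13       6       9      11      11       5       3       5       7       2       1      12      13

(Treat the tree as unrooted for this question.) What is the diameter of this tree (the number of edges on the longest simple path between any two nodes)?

Starting from 8, a farthest node is 10 at distance 11.
One longest path: 8 - 13 - 1 - 11 - 7 - 12 - 2 - 5 - 3 - 6 - 9 - 10.
So the diameter is 11.

11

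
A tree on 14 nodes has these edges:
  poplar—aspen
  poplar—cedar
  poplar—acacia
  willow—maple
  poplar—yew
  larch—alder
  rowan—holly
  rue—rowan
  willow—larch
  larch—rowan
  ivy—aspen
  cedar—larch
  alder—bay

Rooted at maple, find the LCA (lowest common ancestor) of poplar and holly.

Ancestors of poplar (toward the root): poplar, cedar, larch, willow, maple.
Ancestors of holly: holly, rowan, larch, willow, maple.
The deepest node appearing in both lists is larch.

larch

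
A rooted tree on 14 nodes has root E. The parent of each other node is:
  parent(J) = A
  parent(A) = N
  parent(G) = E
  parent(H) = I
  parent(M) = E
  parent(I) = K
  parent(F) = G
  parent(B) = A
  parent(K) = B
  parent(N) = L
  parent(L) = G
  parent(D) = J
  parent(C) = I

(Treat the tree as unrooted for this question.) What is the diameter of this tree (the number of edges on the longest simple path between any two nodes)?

9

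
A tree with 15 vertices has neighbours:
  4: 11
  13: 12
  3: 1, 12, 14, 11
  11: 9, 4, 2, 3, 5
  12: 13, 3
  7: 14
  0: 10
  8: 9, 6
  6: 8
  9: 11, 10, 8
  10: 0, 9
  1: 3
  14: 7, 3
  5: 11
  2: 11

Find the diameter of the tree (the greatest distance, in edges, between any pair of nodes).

Starting from 6, a farthest node is 7 at distance 6.
One longest path: 6-8-9-11-3-14-7.
So the diameter is 6.

6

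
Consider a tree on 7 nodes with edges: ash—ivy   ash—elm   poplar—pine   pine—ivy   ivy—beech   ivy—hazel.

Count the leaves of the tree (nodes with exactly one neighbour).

4

Exactly 4 nodes have a single neighbour: beech, elm, hazel, poplar.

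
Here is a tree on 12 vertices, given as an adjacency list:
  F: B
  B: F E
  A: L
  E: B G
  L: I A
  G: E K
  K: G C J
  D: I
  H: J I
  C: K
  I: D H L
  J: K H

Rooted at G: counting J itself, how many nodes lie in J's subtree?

6

J's subtree: {J, H, I, L, D, A}, size 6.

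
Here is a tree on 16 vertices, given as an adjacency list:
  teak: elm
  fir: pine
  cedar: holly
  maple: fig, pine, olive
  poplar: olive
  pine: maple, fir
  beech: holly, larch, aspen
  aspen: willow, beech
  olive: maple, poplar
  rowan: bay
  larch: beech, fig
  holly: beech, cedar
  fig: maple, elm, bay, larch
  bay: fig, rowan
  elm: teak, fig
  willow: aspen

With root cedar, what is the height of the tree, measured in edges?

7

A deepest node is poplar, reached by cedar → holly → beech → larch → fig → maple → olive → poplar.
That path has 7 edges, so the height is 7.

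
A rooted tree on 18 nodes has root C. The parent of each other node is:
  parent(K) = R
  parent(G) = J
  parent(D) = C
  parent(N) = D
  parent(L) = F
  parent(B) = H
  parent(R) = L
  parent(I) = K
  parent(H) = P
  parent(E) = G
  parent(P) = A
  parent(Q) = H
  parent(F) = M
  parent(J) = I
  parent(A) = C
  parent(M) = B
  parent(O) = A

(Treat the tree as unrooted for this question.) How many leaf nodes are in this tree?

4

The leaves are E, N, O, Q.
That is 4 leaves.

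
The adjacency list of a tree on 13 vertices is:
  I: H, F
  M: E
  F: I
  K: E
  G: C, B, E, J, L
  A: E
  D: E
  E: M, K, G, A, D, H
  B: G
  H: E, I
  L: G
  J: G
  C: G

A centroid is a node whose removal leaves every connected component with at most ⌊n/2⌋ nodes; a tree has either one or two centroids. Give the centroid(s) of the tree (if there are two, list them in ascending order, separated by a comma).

Delete E: the remaining components have sizes 5, 3, 1, 1, 1, 1. Max 5 ≤ 6, so E is a centroid.
No neighbour of E does as well, so E is the unique centroid.

E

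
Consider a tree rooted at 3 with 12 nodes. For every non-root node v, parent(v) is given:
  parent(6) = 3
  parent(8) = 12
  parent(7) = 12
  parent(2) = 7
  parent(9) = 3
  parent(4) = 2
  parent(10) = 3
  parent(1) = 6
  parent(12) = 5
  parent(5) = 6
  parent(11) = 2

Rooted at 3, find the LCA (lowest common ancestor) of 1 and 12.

1's ancestor chain is 1, 6, 3 and 12's is 12, 5, 6, 3; they first meet at 6.

6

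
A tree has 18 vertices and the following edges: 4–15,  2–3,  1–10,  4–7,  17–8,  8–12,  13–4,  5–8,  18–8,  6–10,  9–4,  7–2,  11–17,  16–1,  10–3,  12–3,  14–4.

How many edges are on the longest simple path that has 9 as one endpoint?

8

The node farthest from 9 is 11, via 9–4–7–2–3–12–8–17–11 — 8 edges.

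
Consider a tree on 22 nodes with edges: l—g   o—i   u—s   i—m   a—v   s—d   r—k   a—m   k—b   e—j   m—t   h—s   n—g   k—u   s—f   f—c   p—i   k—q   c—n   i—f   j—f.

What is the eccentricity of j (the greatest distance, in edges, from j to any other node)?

5

The node farthest from j is q (r, b, v, l also at distance 5), via j – f – s – u – k – q — 5 edges.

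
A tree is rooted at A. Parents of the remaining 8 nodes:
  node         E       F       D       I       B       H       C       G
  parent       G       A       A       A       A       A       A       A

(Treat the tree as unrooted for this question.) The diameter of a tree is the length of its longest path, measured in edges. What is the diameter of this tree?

Starting from E, a farthest node is I at distance 3.
One longest path: E-G-A-I.
So the diameter is 3.

3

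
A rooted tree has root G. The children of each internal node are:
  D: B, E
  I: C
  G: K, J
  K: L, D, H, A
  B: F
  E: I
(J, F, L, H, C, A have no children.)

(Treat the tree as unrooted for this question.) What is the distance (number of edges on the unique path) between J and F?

J – G – K – D – B – F: 5 edges.

5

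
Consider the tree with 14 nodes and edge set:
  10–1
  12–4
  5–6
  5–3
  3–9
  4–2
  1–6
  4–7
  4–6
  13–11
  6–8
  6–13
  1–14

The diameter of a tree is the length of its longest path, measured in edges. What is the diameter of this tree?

A longest path is 9–3–5–6–1–14, with 5 edges.

5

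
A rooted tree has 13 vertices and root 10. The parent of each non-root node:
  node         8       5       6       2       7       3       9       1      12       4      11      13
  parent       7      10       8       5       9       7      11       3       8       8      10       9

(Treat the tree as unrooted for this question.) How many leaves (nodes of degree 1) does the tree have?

6

The leaves are 1, 2, 4, 6, 12, 13.
That is 6 leaves.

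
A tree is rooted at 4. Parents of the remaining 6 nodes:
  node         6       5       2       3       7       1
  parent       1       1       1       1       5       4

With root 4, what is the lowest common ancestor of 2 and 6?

2's ancestor chain is 2, 1, 4 and 6's is 6, 1, 4; they first meet at 1.

1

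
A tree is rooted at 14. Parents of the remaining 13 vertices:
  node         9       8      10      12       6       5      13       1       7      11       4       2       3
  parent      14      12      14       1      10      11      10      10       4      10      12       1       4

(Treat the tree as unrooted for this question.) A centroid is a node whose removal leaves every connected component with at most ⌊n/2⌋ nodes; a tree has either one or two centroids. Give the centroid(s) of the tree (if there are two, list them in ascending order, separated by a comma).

1, 10

Delete 10: the remaining components have sizes 7, 2, 2, 1, 1. Max 7 ≤ 7, so 10 is a centroid.
1 is adjacent to 10 and is also a centroid (the largest component after removing it is likewise 7).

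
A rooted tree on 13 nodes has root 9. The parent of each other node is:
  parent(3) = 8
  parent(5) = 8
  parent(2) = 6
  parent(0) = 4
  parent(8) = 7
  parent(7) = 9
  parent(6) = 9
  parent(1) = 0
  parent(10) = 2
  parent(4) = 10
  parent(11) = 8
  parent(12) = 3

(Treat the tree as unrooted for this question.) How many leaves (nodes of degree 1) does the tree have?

The leaves are 1, 5, 11, 12.
That is 4 leaves.

4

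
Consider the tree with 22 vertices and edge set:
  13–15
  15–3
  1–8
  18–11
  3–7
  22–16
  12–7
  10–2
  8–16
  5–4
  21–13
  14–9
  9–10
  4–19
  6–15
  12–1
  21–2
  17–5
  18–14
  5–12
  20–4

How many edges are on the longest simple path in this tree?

15

Starting from 11, a farthest node is 22 at distance 15.
One longest path: 11 - 18 - 14 - 9 - 10 - 2 - 21 - 13 - 15 - 3 - 7 - 12 - 1 - 8 - 16 - 22.
So the diameter is 15.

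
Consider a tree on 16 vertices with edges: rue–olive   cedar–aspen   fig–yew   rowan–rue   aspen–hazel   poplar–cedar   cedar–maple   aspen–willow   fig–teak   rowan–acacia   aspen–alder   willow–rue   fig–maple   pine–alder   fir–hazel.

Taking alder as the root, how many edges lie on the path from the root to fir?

Climbing from fir to the root: fir – hazel – aspen – alder. That's 3 steps.

3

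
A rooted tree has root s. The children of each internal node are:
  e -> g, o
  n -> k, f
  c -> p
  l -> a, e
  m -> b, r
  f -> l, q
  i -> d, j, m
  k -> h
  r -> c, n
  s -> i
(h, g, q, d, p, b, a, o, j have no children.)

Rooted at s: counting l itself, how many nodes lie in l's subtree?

5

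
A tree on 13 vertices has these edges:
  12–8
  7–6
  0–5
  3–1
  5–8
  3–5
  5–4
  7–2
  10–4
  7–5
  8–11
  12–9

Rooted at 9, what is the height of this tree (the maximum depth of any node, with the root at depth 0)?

A deepest node is 1, reached by 9–12–8–5–3–1.
That path has 5 edges, so the height is 5.

5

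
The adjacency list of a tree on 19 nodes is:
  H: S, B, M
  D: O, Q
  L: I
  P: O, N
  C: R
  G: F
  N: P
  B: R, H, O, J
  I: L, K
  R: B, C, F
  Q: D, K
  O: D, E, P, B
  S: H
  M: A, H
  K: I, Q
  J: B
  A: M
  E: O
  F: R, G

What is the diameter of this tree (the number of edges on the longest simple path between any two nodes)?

9

A longest path is L–I–K–Q–D–O–B–R–F–G, with 9 edges.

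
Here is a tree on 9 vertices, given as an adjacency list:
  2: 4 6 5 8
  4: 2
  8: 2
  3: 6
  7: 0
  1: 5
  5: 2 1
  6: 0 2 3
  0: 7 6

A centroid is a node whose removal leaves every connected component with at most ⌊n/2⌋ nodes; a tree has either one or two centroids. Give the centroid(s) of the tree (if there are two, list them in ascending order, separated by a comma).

Delete 2: the remaining components have sizes 4, 2, 1, 1. Max 4 ≤ 4, so 2 is a centroid.
Every other node leaves some component of size > 4, so the centroid is unique.

2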